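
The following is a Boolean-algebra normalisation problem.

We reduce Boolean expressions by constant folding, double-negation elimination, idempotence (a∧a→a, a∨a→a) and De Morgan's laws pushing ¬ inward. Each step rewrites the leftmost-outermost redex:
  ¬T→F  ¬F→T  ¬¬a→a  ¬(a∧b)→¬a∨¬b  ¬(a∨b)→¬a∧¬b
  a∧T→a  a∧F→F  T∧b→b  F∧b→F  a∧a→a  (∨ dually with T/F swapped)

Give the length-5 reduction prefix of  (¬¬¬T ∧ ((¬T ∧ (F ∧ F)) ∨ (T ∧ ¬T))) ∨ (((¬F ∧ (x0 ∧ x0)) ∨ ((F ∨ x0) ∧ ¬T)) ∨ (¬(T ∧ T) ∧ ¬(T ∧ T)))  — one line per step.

  start: (¬¬¬T ∧ ((¬T ∧ (F ∧ F)) ∨ (T ∧ ¬T))) ∨ (((¬F ∧ (x0 ∧ x0)) ∨ ((F ∨ x0) ∧ ¬T)) ∨ (¬(T ∧ T) ∧ ¬(T ∧ T)))
  →1  (¬T ∧ ((¬T ∧ (F ∧ F)) ∨ (T ∧ ¬T))) ∨ (((¬F ∧ (x0 ∧ x0)) ∨ ((F ∨ x0) ∧ ¬T)) ∨ (¬(T ∧ T) ∧ ¬(T ∧ T)))
  →2  (F ∧ ((¬T ∧ (F ∧ F)) ∨ (T ∧ ¬T))) ∨ (((¬F ∧ (x0 ∧ x0)) ∨ ((F ∨ x0) ∧ ¬T)) ∨ (¬(T ∧ T) ∧ ¬(T ∧ T)))
  →3  F ∨ (((¬F ∧ (x0 ∧ x0)) ∨ ((F ∨ x0) ∧ ¬T)) ∨ (¬(T ∧ T) ∧ ¬(T ∧ T)))
  →4  ((¬F ∧ (x0 ∧ x0)) ∨ ((F ∨ x0) ∧ ¬T)) ∨ (¬(T ∧ T) ∧ ¬(T ∧ T))
  →5  ((T ∧ (x0 ∧ x0)) ∨ ((F ∨ x0) ∧ ¬T)) ∨ (¬(T ∧ T) ∧ ¬(T ∧ T))

Answer: after 5 steps: ((T ∧ (x0 ∧ x0)) ∨ ((F ∨ x0) ∧ ¬T)) ∨ (¬(T ∧ T) ∧ ¬(T ∧ T))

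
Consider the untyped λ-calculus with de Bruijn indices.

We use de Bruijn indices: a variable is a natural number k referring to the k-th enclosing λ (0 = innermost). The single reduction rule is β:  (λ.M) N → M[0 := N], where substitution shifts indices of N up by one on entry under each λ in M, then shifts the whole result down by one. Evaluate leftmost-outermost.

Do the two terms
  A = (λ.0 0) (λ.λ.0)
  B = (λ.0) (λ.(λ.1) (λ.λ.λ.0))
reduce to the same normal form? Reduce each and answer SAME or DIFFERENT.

Term A:
  start: (λ.0 0) (λ.λ.0)
  [1] (λ.λ.0) (λ.λ.0)
  [2] λ.0

Term B:
  start: (λ.0) (λ.(λ.1) (λ.λ.λ.0))
  [1] λ.(λ.1) (λ.λ.λ.0)
  [2] λ.0

Answer: SAME — A ⇓ λ.0, B ⇓ λ.0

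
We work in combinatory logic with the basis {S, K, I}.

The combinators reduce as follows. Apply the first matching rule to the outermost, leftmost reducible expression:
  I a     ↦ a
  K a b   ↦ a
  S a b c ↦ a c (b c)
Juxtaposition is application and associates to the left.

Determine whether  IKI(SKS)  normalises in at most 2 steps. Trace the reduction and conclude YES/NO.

Answer: YES — reaches normal form I in 2 ≤ 2 steps

Derivation:
  start: IKI(SKS)
  →1  KI(SKS)
  →2  I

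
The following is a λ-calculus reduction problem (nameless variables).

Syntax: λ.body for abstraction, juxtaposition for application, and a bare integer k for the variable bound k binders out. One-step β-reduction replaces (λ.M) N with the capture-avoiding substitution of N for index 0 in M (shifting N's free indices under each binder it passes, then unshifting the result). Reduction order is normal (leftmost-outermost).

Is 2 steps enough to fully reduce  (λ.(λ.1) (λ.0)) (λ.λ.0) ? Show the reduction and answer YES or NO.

  start: (λ.(λ.1) (λ.0)) (λ.λ.0)
  step 1: (λ.λ.λ.0) (λ.0)
  step 2: λ.λ.0

Answer: YES — reaches normal form λ.λ.0 in 2 ≤ 2 steps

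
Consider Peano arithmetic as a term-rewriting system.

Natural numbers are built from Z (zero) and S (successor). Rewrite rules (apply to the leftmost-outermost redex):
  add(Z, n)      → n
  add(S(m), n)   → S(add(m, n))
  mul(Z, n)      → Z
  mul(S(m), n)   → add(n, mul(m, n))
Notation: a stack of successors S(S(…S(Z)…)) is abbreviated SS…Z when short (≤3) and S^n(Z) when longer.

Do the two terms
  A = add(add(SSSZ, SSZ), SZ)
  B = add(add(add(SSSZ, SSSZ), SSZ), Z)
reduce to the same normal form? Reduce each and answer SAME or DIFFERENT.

Term A:
  start: add(add(SSSZ, SSZ), SZ)
  step 1: add(S(add(SSZ, SSZ)), SZ)
  step 2: S(add(add(SSZ, SSZ), SZ))
  step 3: S(add(S(add(SZ, SSZ)), SZ))
  step 4: S(S(add(add(SZ, SSZ), SZ)))
  step 5: S(S(add(S(add(Z, SSZ)), SZ)))
  step 6: S(S(S(add(add(Z, SSZ), SZ))))
  step 7: S(S(S(add(SSZ, SZ))))
  step 8: S(S(S(S(add(SZ, SZ)))))
  step 9: S(S(S(S(S(add(Z, SZ))))))
  step 10: S^6(Z)

Term B:
  start: add(add(add(SSSZ, SSSZ), SSZ), Z)
  step 1: add(add(S(add(SSZ, SSSZ)), SSZ), Z)
  step 2: add(S(add(add(SSZ, SSSZ), SSZ)), Z)
  step 3: S(add(add(add(SSZ, SSSZ), SSZ), Z))
  step 4: S(add(add(S(add(SZ, SSSZ)), SSZ), Z))
  step 5: S(add(S(add(add(SZ, SSSZ), SSZ)), Z))
  step 6: S(S(add(add(add(SZ, SSSZ), SSZ), Z)))
  step 7: S(S(add(add(S(add(Z, SSSZ)), SSZ), Z)))
  step 8: S(S(add(S(add(add(Z, SSSZ), SSZ)), Z)))
  step 9: S(S(S(add(add(add(Z, SSSZ), SSZ), Z))))
  step 10: S(S(S(add(add(SSSZ, SSZ), Z))))
  step 11: S(S(S(add(S(add(SSZ, SSZ)), Z))))
  step 12: S(S(S(S(add(add(SSZ, SSZ), Z)))))
  step 13: S(S(S(S(add(S(add(SZ, SSZ)), Z)))))
  step 14: S(S(S(S(S(add(add(SZ, SSZ), Z))))))
  step 15: S(S(S(S(S(add(S(add(Z, SSZ)), Z))))))
  step 16: S(S(S(S(S(S(add(add(Z, SSZ), Z)))))))
  step 17: S(S(S(S(S(S(add(SSZ, Z)))))))
  step 18: S(S(S(S(S(S(S(add(SZ, Z))))))))
  step 19: S(S(S(S(S(S(S(S(add(Z, Z)))))))))
  step 20: S^8(Z)

Answer: DIFFERENT — A ⇓ S^6(Z), B ⇓ S^8(Z)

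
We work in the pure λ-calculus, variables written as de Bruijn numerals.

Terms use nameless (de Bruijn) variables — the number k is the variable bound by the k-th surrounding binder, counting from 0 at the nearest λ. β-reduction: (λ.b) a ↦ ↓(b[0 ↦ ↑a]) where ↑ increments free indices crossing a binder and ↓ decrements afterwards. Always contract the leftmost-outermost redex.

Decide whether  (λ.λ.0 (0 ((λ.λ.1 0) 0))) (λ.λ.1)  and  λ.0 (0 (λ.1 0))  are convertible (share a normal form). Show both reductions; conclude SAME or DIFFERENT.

Term A:
  start: (λ.λ.0 (0 ((λ.λ.1 0) 0))) (λ.λ.1)
  [1] λ.0 (0 ((λ.λ.1 0) 0))
  [2] λ.0 (0 (λ.1 0))

Term B:
  start: λ.0 (0 (λ.1 0))

Answer: SAME — A ⇓ λ.0 (0 (λ.1 0)), B ⇓ λ.0 (0 (λ.1 0))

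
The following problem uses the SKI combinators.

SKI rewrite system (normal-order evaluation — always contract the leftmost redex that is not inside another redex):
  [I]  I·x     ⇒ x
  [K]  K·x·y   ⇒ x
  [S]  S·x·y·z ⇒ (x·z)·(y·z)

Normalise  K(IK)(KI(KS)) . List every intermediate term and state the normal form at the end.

Answer: normal form = K  (in 2 steps)

Working:
  start: K(IK)(KI(KS))
  →1  IK
  →2  K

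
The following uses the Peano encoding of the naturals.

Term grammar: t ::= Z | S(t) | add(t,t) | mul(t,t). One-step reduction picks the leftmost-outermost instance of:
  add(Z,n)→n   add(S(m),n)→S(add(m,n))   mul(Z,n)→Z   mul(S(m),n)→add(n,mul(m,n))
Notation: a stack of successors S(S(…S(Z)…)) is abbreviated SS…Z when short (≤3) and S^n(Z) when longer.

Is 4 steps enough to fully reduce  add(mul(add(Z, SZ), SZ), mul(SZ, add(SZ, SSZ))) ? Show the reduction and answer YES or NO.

Answer: NO — after 4 steps the term is S(add(add(Z, mul(Z, SZ)), mul(SZ, add(SZ, SSZ)))), not yet normal

Derivation:
  start: add(mul(add(Z, SZ), SZ), mul(SZ, add(SZ, SSZ)))
  [1] add(mul(SZ, SZ), mul(SZ, add(SZ, SSZ)))
  [2] add(add(SZ, mul(Z, SZ)), mul(SZ, add(SZ, SSZ)))
  [3] add(S(add(Z, mul(Z, SZ))), mul(SZ, add(SZ, SSZ)))
  [4] S(add(add(Z, mul(Z, SZ)), mul(SZ, add(SZ, SSZ))))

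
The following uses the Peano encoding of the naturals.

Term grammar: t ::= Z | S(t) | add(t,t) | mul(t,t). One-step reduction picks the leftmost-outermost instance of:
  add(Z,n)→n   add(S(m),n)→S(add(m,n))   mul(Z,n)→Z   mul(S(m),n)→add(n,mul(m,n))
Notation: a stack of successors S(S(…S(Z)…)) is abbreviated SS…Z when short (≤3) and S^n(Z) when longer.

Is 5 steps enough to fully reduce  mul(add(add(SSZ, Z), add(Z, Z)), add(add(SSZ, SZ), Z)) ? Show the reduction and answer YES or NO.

Answer: NO — after 5 steps the term is add(S(add(add(SZ, SZ), Z)), mul(add(add(SZ, Z), add(Z, Z)), add(add(SSZ, SZ), Z))), not yet normal

Working:
  start: mul(add(add(SSZ, Z), add(Z, Z)), add(add(SSZ, SZ), Z))
  →1  mul(add(S(add(SZ, Z)), add(Z, Z)), add(add(SSZ, SZ), Z))
  →2  mul(S(add(add(SZ, Z), add(Z, Z))), add(add(SSZ, SZ), Z))
  →3  add(add(add(SSZ, SZ), Z), mul(add(add(SZ, Z), add(Z, Z)), add(add(SSZ, SZ), Z)))
  →4  add(add(S(add(SZ, SZ)), Z), mul(add(add(SZ, Z), add(Z, Z)), add(add(SSZ, SZ), Z)))
  →5  add(S(add(add(SZ, SZ), Z)), mul(add(add(SZ, Z), add(Z, Z)), add(add(SSZ, SZ), Z)))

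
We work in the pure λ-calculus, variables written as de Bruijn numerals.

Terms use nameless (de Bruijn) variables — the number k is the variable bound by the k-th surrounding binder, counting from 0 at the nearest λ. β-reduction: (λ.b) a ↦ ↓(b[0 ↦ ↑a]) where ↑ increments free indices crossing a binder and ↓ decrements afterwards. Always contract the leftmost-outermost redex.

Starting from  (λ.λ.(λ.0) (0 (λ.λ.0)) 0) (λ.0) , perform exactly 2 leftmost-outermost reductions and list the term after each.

Answer: after 2 steps: λ.0 (λ.λ.0) 0

Working:
  start: (λ.λ.(λ.0) (0 (λ.λ.0)) 0) (λ.0)
  [1] λ.(λ.0) (0 (λ.λ.0)) 0
  [2] λ.0 (λ.λ.0) 0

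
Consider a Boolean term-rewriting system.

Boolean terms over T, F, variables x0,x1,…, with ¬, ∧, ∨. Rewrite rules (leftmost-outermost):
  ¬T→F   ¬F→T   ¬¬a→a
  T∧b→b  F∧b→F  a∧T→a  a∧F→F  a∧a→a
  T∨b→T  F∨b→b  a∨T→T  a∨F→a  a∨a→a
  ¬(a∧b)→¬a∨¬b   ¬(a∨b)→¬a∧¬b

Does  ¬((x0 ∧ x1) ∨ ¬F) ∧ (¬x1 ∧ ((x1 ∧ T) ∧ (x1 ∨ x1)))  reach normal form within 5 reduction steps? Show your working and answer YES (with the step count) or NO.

  start: ¬((x0 ∧ x1) ∨ ¬F) ∧ (¬x1 ∧ ((x1 ∧ T) ∧ (x1 ∨ x1)))
  step 1: (¬(x0 ∧ x1) ∧ ¬¬F) ∧ (¬x1 ∧ ((x1 ∧ T) ∧ (x1 ∨ x1)))
  step 2: ((¬x0 ∨ ¬x1) ∧ ¬¬F) ∧ (¬x1 ∧ ((x1 ∧ T) ∧ (x1 ∨ x1)))
  step 3: ((¬x0 ∨ ¬x1) ∧ F) ∧ (¬x1 ∧ ((x1 ∧ T) ∧ (x1 ∨ x1)))
  step 4: F ∧ (¬x1 ∧ ((x1 ∧ T) ∧ (x1 ∨ x1)))
  step 5: F

Answer: YES — reaches normal form F in 5 ≤ 5 steps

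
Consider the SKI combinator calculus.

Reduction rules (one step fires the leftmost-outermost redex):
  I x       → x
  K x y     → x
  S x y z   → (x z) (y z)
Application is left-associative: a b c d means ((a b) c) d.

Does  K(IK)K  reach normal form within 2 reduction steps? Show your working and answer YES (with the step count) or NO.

  start: K(IK)K
  [1] IK
  [2] K

Answer: YES — reaches normal form K in 2 ≤ 2 steps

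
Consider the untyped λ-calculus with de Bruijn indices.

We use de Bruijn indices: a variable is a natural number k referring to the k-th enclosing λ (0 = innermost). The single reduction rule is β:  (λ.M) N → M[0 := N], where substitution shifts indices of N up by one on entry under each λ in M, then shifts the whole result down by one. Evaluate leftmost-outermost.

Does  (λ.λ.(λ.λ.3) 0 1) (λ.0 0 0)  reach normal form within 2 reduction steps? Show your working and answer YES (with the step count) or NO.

Answer: NO — after 2 steps the term is λ.(λ.λ.0 0 0) (λ.0 0 0), not yet normal

Working:
  start: (λ.λ.(λ.λ.3) 0 1) (λ.0 0 0)
  →1  λ.(λ.λ.λ.0 0 0) 0 (λ.0 0 0)
  →2  λ.(λ.λ.0 0 0) (λ.0 0 0)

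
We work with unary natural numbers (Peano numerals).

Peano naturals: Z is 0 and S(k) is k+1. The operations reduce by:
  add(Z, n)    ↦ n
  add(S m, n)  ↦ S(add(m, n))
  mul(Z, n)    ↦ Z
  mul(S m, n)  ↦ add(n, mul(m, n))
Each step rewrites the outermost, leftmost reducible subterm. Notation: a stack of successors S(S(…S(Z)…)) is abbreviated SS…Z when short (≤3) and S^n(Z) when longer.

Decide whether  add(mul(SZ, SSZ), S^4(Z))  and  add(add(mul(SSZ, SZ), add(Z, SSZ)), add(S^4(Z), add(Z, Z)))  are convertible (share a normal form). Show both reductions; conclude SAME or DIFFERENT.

Answer: DIFFERENT — A ⇓ S^6(Z), B ⇓ S^8(Z)

Derivation:
Term A:
  start: add(mul(SZ, SSZ), S^4(Z))
  [1] add(add(SSZ, mul(Z, SSZ)), S^4(Z))
  [2] add(S(add(SZ, mul(Z, SSZ))), S^4(Z))
  [3] S(add(add(SZ, mul(Z, SSZ)), S^4(Z)))
  [4] S(add(S(add(Z, mul(Z, SSZ))), S^4(Z)))
  [5] S(S(add(add(Z, mul(Z, SSZ)), S^4(Z))))
  [6] S(S(add(mul(Z, SSZ), S^4(Z))))
  [7] S(S(add(Z, S^4(Z))))
  [8] S^6(Z)

Term B:
  start: add(add(mul(SSZ, SZ), add(Z, SSZ)), add(S^4(Z), add(Z, Z)))
  [1] add(add(add(SZ, mul(SZ, SZ)), add(Z, SSZ)), add(S^4(Z), add(Z, Z)))
  [2] add(add(S(add(Z, mul(SZ, SZ))), add(Z, SSZ)), add(S^4(Z), add(Z, Z)))
  [3] add(S(add(add(Z, mul(SZ, SZ)), add(Z, SSZ))), add(S^4(Z), add(Z, Z)))
  [4] S(add(add(add(Z, mul(SZ, SZ)), add(Z, SSZ)), add(S^4(Z), add(Z, Z))))
  [5] S(add(add(mul(SZ, SZ), add(Z, SSZ)), add(S^4(Z), add(Z, Z))))
  [6] S(add(add(add(SZ, mul(Z, SZ)), add(Z, SSZ)), add(S^4(Z), add(Z, Z))))
  [7] S(add(add(S(add(Z, mul(Z, SZ))), add(Z, SSZ)), add(S^4(Z), add(Z, Z))))
  [8] S(add(S(add(add(Z, mul(Z, SZ)), add(Z, SSZ))), add(S^4(Z), add(Z, Z))))
  [9] S(S(add(add(add(Z, mul(Z, SZ)), add(Z, SSZ)), add(S^4(Z), add(Z, Z)))))
  [10] S(S(add(add(mul(Z, SZ), add(Z, SSZ)), add(S^4(Z), add(Z, Z)))))
  [11] S(S(add(add(Z, add(Z, SSZ)), add(S^4(Z), add(Z, Z)))))
  [12] S(S(add(add(Z, SSZ), add(S^4(Z), add(Z, Z)))))
  [13] S(S(add(SSZ, add(S^4(Z), add(Z, Z)))))
  [14] S(S(S(add(SZ, add(S^4(Z), add(Z, Z))))))
  [15] S(S(S(S(add(Z, add(S^4(Z), add(Z, Z)))))))
  [16] S(S(S(S(add(S^4(Z), add(Z, Z))))))
  [17] S(S(S(S(S(add(SSSZ, add(Z, Z)))))))
  [18] S(S(S(S(S(S(add(SSZ, add(Z, Z))))))))
  [19] S(S(S(S(S(S(S(add(SZ, add(Z, Z)))))))))
  [20] S(S(S(S(S(S(S(S(add(Z, add(Z, Z))))))))))
  [21] S(S(S(S(S(S(S(S(add(Z, Z)))))))))
  [22] S^8(Z)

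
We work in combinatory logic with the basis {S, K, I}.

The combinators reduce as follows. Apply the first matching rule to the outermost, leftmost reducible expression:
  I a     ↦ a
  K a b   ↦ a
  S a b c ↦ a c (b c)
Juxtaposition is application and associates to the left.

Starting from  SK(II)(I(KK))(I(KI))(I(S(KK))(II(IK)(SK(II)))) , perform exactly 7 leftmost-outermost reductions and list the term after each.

  start: SK(II)(I(KK))(I(KI))(I(S(KK))(II(IK)(SK(II))))
  →1  K(I(KK))(II(I(KK)))(I(KI))(I(S(KK))(II(IK)(SK(II))))
  →2  I(KK)(I(KI))(I(S(KK))(II(IK)(SK(II))))
  →3  KK(I(KI))(I(S(KK))(II(IK)(SK(II))))
  →4  K(I(S(KK))(II(IK)(SK(II))))
  →5  K(S(KK)(II(IK)(SK(II))))
  →6  K(S(KK)(I(IK)(SK(II))))
  →7  K(S(KK)(IK(SK(II))))

Answer: after 7 steps: K(S(KK)(IK(SK(II))))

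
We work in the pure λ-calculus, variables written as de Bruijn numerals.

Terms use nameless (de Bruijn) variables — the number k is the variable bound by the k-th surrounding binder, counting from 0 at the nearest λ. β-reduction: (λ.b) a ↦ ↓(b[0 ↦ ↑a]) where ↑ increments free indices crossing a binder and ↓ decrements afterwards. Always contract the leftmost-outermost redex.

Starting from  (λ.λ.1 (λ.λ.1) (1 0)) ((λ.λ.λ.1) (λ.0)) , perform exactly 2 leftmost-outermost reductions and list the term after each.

  start: (λ.λ.1 (λ.λ.1) (1 0)) ((λ.λ.λ.1) (λ.0))
  step 1: λ.(λ.λ.λ.1) (λ.0) (λ.λ.1) ((λ.λ.λ.1) (λ.0) 0)
  step 2: λ.(λ.λ.1) (λ.λ.1) ((λ.λ.λ.1) (λ.0) 0)

Answer: after 2 steps: λ.(λ.λ.1) (λ.λ.1) ((λ.λ.λ.1) (λ.0) 0)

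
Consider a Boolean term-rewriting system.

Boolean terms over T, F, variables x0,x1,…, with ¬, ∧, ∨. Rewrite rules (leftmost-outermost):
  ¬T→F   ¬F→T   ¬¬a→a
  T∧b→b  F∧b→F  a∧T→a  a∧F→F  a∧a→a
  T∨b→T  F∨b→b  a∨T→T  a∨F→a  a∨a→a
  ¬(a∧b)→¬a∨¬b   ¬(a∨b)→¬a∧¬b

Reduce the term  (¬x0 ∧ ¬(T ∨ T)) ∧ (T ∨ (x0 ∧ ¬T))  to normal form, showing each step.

  start: (¬x0 ∧ ¬(T ∨ T)) ∧ (T ∨ (x0 ∧ ¬T))
  →1  (¬x0 ∧ (¬T ∧ ¬T)) ∧ (T ∨ (x0 ∧ ¬T))
  →2  (¬x0 ∧ ¬T) ∧ (T ∨ (x0 ∧ ¬T))
  →3  (¬x0 ∧ F) ∧ (T ∨ (x0 ∧ ¬T))
  →4  F ∧ (T ∨ (x0 ∧ ¬T))
  →5  F

Answer: normal form = F  (in 5 steps)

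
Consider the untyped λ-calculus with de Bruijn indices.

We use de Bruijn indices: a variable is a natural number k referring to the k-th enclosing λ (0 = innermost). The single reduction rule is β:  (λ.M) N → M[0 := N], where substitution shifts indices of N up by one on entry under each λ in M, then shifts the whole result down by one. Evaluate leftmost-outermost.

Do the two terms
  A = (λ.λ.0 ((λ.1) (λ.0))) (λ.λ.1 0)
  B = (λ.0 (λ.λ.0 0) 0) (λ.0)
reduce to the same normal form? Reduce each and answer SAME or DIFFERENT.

Term A:
  start: (λ.λ.0 ((λ.1) (λ.0))) (λ.λ.1 0)
  [1] λ.0 ((λ.1) (λ.0))
  [2] λ.0 0

Term B:
  start: (λ.0 (λ.λ.0 0) 0) (λ.0)
  [1] (λ.0) (λ.λ.0 0) (λ.0)
  [2] (λ.λ.0 0) (λ.0)
  [3] λ.0 0

Answer: SAME — A ⇓ λ.0 0, B ⇓ λ.0 0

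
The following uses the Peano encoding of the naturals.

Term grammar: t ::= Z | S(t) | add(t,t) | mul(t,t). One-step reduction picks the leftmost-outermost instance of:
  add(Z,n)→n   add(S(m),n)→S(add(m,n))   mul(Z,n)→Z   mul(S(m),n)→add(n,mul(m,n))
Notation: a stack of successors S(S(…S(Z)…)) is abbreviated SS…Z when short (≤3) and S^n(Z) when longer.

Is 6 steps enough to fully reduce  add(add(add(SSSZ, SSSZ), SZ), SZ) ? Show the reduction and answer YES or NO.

Answer: NO — after 6 steps the term is S(S(add(add(add(SZ, SSSZ), SZ), SZ))), not yet normal

Working:
  start: add(add(add(SSSZ, SSSZ), SZ), SZ)
  [1] add(add(S(add(SSZ, SSSZ)), SZ), SZ)
  [2] add(S(add(add(SSZ, SSSZ), SZ)), SZ)
  [3] S(add(add(add(SSZ, SSSZ), SZ), SZ))
  [4] S(add(add(S(add(SZ, SSSZ)), SZ), SZ))
  [5] S(add(S(add(add(SZ, SSSZ), SZ)), SZ))
  [6] S(S(add(add(add(SZ, SSSZ), SZ), SZ)))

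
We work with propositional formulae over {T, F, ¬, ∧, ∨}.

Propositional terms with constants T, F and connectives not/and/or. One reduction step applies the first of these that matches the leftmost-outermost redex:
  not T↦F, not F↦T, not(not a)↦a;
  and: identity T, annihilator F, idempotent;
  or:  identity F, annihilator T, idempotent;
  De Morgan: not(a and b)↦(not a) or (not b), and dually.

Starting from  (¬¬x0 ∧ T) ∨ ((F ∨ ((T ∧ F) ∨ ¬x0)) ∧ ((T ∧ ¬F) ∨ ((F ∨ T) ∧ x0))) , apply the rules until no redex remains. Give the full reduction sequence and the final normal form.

  start: (¬¬x0 ∧ T) ∨ ((F ∨ ((T ∧ F) ∨ ¬x0)) ∧ ((T ∧ ¬F) ∨ ((F ∨ T) ∧ x0)))
  →1  ¬¬x0 ∨ ((F ∨ ((T ∧ F) ∨ ¬x0)) ∧ ((T ∧ ¬F) ∨ ((F ∨ T) ∧ x0)))
  →2  x0 ∨ ((F ∨ ((T ∧ F) ∨ ¬x0)) ∧ ((T ∧ ¬F) ∨ ((F ∨ T) ∧ x0)))
  →3  x0 ∨ (((T ∧ F) ∨ ¬x0) ∧ ((T ∧ ¬F) ∨ ((F ∨ T) ∧ x0)))
  →4  x0 ∨ ((F ∨ ¬x0) ∧ ((T ∧ ¬F) ∨ ((F ∨ T) ∧ x0)))
  →5  x0 ∨ (¬x0 ∧ ((T ∧ ¬F) ∨ ((F ∨ T) ∧ x0)))
  →6  x0 ∨ (¬x0 ∧ (¬F ∨ ((F ∨ T) ∧ x0)))
  →7  x0 ∨ (¬x0 ∧ (T ∨ ((F ∨ T) ∧ x0)))
  →8  x0 ∨ (¬x0 ∧ T)
  →9  x0 ∨ ¬x0

Answer: normal form = x0 ∨ ¬x0  (in 9 steps)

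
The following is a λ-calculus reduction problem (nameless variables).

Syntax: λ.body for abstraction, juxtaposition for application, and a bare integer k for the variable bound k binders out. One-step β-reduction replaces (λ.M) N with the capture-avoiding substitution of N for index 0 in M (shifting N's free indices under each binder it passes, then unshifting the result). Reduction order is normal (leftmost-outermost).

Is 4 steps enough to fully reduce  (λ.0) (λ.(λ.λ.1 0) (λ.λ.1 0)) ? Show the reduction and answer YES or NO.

  start: (λ.0) (λ.(λ.λ.1 0) (λ.λ.1 0))
  step 1: λ.(λ.λ.1 0) (λ.λ.1 0)
  step 2: λ.λ.(λ.λ.1 0) 0
  step 3: λ.λ.λ.1 0

Answer: YES — reaches normal form λ.λ.λ.1 0 in 3 ≤ 4 steps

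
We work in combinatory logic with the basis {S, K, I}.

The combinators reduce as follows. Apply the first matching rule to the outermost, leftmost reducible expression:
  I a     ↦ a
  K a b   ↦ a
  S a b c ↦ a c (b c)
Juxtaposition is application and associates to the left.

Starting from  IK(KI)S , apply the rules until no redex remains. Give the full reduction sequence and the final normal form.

  start: IK(KI)S
  →1  K(KI)S
  →2  KI

Answer: normal form = KI  (in 2 steps)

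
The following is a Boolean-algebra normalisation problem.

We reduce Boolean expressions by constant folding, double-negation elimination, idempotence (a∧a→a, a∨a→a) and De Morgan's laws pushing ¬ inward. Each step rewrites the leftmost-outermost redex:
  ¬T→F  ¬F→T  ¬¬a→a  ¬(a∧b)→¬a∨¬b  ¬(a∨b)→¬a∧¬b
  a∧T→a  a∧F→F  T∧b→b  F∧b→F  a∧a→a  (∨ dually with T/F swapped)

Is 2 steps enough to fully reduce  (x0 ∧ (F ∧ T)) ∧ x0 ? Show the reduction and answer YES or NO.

  start: (x0 ∧ (F ∧ T)) ∧ x0
  →1  (x0 ∧ F) ∧ x0
  →2  F ∧ x0

Answer: NO — after 2 steps the term is F ∧ x0, not yet normal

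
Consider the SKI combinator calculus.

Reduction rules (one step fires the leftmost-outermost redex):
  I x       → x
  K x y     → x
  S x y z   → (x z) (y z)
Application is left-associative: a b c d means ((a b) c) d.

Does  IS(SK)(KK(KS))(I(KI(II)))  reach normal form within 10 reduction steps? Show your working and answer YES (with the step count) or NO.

  start: IS(SK)(KK(KS))(I(KI(II)))
  step 1: S(SK)(KK(KS))(I(KI(II)))
  step 2: SK(I(KI(II)))(KK(KS)(I(KI(II))))
  step 3: K(KK(KS)(I(KI(II))))(I(KI(II))(KK(KS)(I(KI(II)))))
  step 4: KK(KS)(I(KI(II)))
  step 5: K(I(KI(II)))
  step 6: K(KI(II))
  step 7: KI

Answer: YES — reaches normal form KI in 7 ≤ 10 steps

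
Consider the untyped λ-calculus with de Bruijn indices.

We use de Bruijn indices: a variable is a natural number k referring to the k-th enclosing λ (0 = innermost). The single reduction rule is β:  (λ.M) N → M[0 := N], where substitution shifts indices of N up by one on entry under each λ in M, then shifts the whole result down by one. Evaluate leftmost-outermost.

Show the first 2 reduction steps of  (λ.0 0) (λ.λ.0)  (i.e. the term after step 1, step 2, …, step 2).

  start: (λ.0 0) (λ.λ.0)
  →1  (λ.λ.0) (λ.λ.0)
  →2  λ.0

Answer: after 2 steps: λ.0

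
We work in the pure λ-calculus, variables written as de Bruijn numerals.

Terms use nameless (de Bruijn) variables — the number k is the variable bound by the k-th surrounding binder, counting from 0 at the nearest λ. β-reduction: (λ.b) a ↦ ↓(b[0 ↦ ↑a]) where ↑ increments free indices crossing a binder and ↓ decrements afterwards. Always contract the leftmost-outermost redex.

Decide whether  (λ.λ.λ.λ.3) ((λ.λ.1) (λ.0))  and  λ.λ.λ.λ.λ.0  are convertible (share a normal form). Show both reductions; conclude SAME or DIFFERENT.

Term A:
  start: (λ.λ.λ.λ.3) ((λ.λ.1) (λ.0))
  step 1: λ.λ.λ.(λ.λ.1) (λ.0)
  step 2: λ.λ.λ.λ.λ.0

Term B:
  start: λ.λ.λ.λ.λ.0

Answer: SAME — A ⇓ λ.λ.λ.λ.λ.0, B ⇓ λ.λ.λ.λ.λ.0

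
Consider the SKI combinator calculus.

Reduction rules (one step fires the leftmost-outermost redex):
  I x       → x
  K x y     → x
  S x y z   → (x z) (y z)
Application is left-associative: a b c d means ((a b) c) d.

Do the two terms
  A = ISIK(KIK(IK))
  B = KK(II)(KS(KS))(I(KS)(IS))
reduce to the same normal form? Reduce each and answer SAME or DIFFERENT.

Answer: DIFFERENT — A ⇓ K(KK), B ⇓ S

Reduction:
Term A:
  start: ISIK(KIK(IK))
  →1  SIK(KIK(IK))
  →2  I(KIK(IK))(K(KIK(IK)))
  →3  KIK(IK)(K(KIK(IK)))
  →4  I(IK)(K(KIK(IK)))
  →5  IK(K(KIK(IK)))
  →6  K(K(KIK(IK)))
  →7  K(K(I(IK)))
  →8  K(K(IK))
  →9  K(KK)

Term B:
  start: KK(II)(KS(KS))(I(KS)(IS))
  →1  K(KS(KS))(I(KS)(IS))
  →2  KS(KS)
  →3  S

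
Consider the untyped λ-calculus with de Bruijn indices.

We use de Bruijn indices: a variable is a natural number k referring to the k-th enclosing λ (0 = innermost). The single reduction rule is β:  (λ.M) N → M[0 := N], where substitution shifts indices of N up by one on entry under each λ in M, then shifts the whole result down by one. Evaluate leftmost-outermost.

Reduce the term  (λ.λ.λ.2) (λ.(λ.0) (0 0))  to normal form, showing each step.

  start: (λ.λ.λ.2) (λ.(λ.0) (0 0))
  [1] λ.λ.λ.(λ.0) (0 0)
  [2] λ.λ.λ.0 0

Answer: normal form = λ.λ.λ.0 0  (in 2 steps)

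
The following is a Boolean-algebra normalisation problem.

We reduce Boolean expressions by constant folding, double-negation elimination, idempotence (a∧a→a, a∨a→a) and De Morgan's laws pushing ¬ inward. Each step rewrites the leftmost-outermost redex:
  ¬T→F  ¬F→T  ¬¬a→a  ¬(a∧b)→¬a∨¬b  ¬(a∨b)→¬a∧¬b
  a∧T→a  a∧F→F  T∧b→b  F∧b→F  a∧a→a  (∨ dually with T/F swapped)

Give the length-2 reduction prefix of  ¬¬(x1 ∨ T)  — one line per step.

Answer: after 2 steps: T

Working:
  start: ¬¬(x1 ∨ T)
  [1] x1 ∨ T
  [2] T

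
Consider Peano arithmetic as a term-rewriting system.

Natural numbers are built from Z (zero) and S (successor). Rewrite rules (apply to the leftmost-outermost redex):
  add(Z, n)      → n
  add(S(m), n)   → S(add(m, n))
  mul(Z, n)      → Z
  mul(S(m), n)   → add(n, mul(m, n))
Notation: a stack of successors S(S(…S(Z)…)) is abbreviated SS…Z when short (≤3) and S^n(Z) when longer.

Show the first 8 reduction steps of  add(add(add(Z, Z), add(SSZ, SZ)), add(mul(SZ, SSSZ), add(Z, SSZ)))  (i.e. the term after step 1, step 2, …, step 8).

  start: add(add(add(Z, Z), add(SSZ, SZ)), add(mul(SZ, SSSZ), add(Z, SSZ)))
  step 1: add(add(Z, add(SSZ, SZ)), add(mul(SZ, SSSZ), add(Z, SSZ)))
  step 2: add(add(SSZ, SZ), add(mul(SZ, SSSZ), add(Z, SSZ)))
  step 3: add(S(add(SZ, SZ)), add(mul(SZ, SSSZ), add(Z, SSZ)))
  step 4: S(add(add(SZ, SZ), add(mul(SZ, SSSZ), add(Z, SSZ))))
  step 5: S(add(S(add(Z, SZ)), add(mul(SZ, SSSZ), add(Z, SSZ))))
  step 6: S(S(add(add(Z, SZ), add(mul(SZ, SSSZ), add(Z, SSZ)))))
  step 7: S(S(add(SZ, add(mul(SZ, SSSZ), add(Z, SSZ)))))
  step 8: S(S(S(add(Z, add(mul(SZ, SSSZ), add(Z, SSZ))))))

Answer: after 8 steps: S(S(S(add(Z, add(mul(SZ, SSSZ), add(Z, SSZ))))))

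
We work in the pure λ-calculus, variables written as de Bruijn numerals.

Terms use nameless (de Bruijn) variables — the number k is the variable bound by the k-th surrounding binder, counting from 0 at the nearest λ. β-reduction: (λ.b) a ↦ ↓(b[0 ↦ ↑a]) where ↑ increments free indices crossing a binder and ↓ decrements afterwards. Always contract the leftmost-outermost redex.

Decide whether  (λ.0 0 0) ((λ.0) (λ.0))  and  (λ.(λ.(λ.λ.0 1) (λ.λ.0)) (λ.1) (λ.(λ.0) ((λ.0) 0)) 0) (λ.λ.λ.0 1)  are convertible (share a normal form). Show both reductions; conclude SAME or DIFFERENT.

Answer: SAME — A ⇓ λ.0, B ⇓ λ.0

Derivation:
Term A:
  start: (λ.0 0 0) ((λ.0) (λ.0))
  step 1: (λ.0) (λ.0) ((λ.0) (λ.0)) ((λ.0) (λ.0))
  step 2: (λ.0) ((λ.0) (λ.0)) ((λ.0) (λ.0))
  step 3: (λ.0) (λ.0) ((λ.0) (λ.0))
  step 4: (λ.0) ((λ.0) (λ.0))
  step 5: (λ.0) (λ.0)
  step 6: λ.0

Term B:
  start: (λ.(λ.(λ.λ.0 1) (λ.λ.0)) (λ.1) (λ.(λ.0) ((λ.0) 0)) 0) (λ.λ.λ.0 1)
  step 1: (λ.(λ.λ.0 1) (λ.λ.0)) (λ.λ.λ.λ.0 1) (λ.(λ.0) ((λ.0) 0)) (λ.λ.λ.0 1)
  step 2: (λ.λ.0 1) (λ.λ.0) (λ.(λ.0) ((λ.0) 0)) (λ.λ.λ.0 1)
  step 3: (λ.0 (λ.λ.0)) (λ.(λ.0) ((λ.0) 0)) (λ.λ.λ.0 1)
  step 4: (λ.(λ.0) ((λ.0) 0)) (λ.λ.0) (λ.λ.λ.0 1)
  step 5: (λ.0) ((λ.0) (λ.λ.0)) (λ.λ.λ.0 1)
  step 6: (λ.0) (λ.λ.0) (λ.λ.λ.0 1)
  step 7: (λ.λ.0) (λ.λ.λ.0 1)
  step 8: λ.0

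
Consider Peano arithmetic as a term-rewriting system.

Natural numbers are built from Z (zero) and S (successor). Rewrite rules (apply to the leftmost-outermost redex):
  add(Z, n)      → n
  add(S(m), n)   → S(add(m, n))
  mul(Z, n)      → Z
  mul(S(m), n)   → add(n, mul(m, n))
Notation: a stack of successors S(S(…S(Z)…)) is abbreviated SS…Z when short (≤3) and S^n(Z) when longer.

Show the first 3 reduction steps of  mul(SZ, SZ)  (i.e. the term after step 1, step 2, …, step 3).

  start: mul(SZ, SZ)
  step 1: add(SZ, mul(Z, SZ))
  step 2: S(add(Z, mul(Z, SZ)))
  step 3: S(mul(Z, SZ))

Answer: after 3 steps: S(mul(Z, SZ))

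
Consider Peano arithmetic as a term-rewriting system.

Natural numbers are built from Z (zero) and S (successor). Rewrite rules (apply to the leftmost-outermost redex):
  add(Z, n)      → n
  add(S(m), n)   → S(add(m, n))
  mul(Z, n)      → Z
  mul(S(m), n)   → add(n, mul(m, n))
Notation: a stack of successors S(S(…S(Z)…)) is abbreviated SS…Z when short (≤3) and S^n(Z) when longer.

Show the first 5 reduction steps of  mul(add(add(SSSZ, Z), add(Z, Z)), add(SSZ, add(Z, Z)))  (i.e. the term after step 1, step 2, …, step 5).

Answer: after 5 steps: S(add(add(SZ, add(Z, Z)), mul(add(add(SSZ, Z), add(Z, Z)), add(SSZ, add(Z, Z)))))

Working:
  start: mul(add(add(SSSZ, Z), add(Z, Z)), add(SSZ, add(Z, Z)))
  [1] mul(add(S(add(SSZ, Z)), add(Z, Z)), add(SSZ, add(Z, Z)))
  [2] mul(S(add(add(SSZ, Z), add(Z, Z))), add(SSZ, add(Z, Z)))
  [3] add(add(SSZ, add(Z, Z)), mul(add(add(SSZ, Z), add(Z, Z)), add(SSZ, add(Z, Z))))
  [4] add(S(add(SZ, add(Z, Z))), mul(add(add(SSZ, Z), add(Z, Z)), add(SSZ, add(Z, Z))))
  [5] S(add(add(SZ, add(Z, Z)), mul(add(add(SSZ, Z), add(Z, Z)), add(SSZ, add(Z, Z)))))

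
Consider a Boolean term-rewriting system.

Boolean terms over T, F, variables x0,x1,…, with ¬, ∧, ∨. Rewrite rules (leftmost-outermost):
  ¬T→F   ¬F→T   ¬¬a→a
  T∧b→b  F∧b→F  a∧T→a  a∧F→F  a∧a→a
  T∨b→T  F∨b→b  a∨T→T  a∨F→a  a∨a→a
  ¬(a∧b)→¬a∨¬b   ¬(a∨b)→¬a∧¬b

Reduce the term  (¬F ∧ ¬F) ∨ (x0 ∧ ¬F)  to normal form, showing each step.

  start: (¬F ∧ ¬F) ∨ (x0 ∧ ¬F)
  step 1: ¬F ∨ (x0 ∧ ¬F)
  step 2: T ∨ (x0 ∧ ¬F)
  step 3: T

Answer: normal form = T  (in 3 steps)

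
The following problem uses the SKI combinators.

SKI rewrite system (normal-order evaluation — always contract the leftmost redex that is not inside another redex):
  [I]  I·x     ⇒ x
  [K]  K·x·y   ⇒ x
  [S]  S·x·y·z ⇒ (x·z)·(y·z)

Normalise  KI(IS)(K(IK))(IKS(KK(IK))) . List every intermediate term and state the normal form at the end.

  start: KI(IS)(K(IK))(IKS(KK(IK)))
  [1] I(K(IK))(IKS(KK(IK)))
  [2] K(IK)(IKS(KK(IK)))
  [3] IK
  [4] K

Answer: normal form = K  (in 4 steps)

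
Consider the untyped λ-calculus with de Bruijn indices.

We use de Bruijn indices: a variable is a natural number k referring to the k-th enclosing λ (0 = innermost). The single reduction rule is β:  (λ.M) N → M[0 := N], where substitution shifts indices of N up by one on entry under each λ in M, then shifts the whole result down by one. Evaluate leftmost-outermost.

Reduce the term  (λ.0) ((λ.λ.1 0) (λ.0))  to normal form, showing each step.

Answer: normal form = λ.0  (in 3 steps)

Working:
  start: (λ.0) ((λ.λ.1 0) (λ.0))
  step 1: (λ.λ.1 0) (λ.0)
  step 2: λ.(λ.0) 0
  step 3: λ.0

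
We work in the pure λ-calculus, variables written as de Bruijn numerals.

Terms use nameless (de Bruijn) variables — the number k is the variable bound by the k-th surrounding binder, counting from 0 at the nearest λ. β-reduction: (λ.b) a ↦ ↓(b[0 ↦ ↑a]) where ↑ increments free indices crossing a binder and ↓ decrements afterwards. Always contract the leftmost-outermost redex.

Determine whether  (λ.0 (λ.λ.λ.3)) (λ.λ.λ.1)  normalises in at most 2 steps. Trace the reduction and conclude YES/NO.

  start: (λ.0 (λ.λ.λ.3)) (λ.λ.λ.1)
  →1  (λ.λ.λ.1) (λ.λ.λ.λ.λ.λ.1)
  →2  λ.λ.1

Answer: YES — reaches normal form λ.λ.1 in 2 ≤ 2 steps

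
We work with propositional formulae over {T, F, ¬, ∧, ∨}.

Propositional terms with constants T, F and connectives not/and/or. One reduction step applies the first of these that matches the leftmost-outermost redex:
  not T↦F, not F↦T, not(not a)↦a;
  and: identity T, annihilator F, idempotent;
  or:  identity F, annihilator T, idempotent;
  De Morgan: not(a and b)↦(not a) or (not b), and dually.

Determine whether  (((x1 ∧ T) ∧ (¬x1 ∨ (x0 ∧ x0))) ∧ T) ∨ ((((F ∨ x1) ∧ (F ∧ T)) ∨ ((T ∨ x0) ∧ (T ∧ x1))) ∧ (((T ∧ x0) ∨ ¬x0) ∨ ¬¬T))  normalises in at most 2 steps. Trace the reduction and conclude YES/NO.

Answer: NO — after 2 steps the term is (x1 ∧ (¬x1 ∨ (x0 ∧ x0))) ∨ ((((F ∨ x1) ∧ (F ∧ T)) ∨ ((T ∨ x0) ∧ (T ∧ x1))) ∧ (((T ∧ x0) ∨ ¬x0) ∨ ¬¬T)), not yet normal

Working:
  start: (((x1 ∧ T) ∧ (¬x1 ∨ (x0 ∧ x0))) ∧ T) ∨ ((((F ∨ x1) ∧ (F ∧ T)) ∨ ((T ∨ x0) ∧ (T ∧ x1))) ∧ (((T ∧ x0) ∨ ¬x0) ∨ ¬¬T))
  step 1: ((x1 ∧ T) ∧ (¬x1 ∨ (x0 ∧ x0))) ∨ ((((F ∨ x1) ∧ (F ∧ T)) ∨ ((T ∨ x0) ∧ (T ∧ x1))) ∧ (((T ∧ x0) ∨ ¬x0) ∨ ¬¬T))
  step 2: (x1 ∧ (¬x1 ∨ (x0 ∧ x0))) ∨ ((((F ∨ x1) ∧ (F ∧ T)) ∨ ((T ∨ x0) ∧ (T ∧ x1))) ∧ (((T ∧ x0) ∨ ¬x0) ∨ ¬¬T))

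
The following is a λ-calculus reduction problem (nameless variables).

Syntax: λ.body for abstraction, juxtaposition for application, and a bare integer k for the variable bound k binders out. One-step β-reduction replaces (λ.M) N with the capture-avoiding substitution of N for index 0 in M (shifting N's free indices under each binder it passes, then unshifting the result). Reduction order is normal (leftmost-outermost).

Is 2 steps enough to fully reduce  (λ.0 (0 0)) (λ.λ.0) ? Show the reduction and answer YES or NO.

  start: (λ.0 (0 0)) (λ.λ.0)
  [1] (λ.λ.0) ((λ.λ.0) (λ.λ.0))
  [2] λ.0

Answer: YES — reaches normal form λ.0 in 2 ≤ 2 steps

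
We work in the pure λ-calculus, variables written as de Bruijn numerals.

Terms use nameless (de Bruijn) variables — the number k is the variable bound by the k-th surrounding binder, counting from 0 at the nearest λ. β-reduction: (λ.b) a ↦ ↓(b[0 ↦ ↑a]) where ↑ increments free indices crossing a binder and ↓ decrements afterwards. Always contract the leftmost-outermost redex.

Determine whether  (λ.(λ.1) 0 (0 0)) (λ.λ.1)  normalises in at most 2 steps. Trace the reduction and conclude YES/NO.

  start: (λ.(λ.1) 0 (0 0)) (λ.λ.1)
  step 1: (λ.λ.λ.1) (λ.λ.1) ((λ.λ.1) (λ.λ.1))
  step 2: (λ.λ.1) ((λ.λ.1) (λ.λ.1))

Answer: NO — after 2 steps the term is (λ.λ.1) ((λ.λ.1) (λ.λ.1)), not yet normal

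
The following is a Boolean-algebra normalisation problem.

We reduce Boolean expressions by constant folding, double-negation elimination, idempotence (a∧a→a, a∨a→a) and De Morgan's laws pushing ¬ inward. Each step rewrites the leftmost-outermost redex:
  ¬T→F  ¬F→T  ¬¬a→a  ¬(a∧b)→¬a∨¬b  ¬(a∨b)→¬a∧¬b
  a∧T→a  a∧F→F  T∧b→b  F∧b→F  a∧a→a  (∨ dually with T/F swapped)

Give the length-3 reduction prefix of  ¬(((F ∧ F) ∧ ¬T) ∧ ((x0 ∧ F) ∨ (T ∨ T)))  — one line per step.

Answer: after 3 steps: ((¬F ∨ ¬F) ∨ ¬¬T) ∨ ¬((x0 ∧ F) ∨ (T ∨ T))

Working:
  start: ¬(((F ∧ F) ∧ ¬T) ∧ ((x0 ∧ F) ∨ (T ∨ T)))
  →1  ¬((F ∧ F) ∧ ¬T) ∨ ¬((x0 ∧ F) ∨ (T ∨ T))
  →2  (¬(F ∧ F) ∨ ¬¬T) ∨ ¬((x0 ∧ F) ∨ (T ∨ T))
  →3  ((¬F ∨ ¬F) ∨ ¬¬T) ∨ ¬((x0 ∧ F) ∨ (T ∨ T))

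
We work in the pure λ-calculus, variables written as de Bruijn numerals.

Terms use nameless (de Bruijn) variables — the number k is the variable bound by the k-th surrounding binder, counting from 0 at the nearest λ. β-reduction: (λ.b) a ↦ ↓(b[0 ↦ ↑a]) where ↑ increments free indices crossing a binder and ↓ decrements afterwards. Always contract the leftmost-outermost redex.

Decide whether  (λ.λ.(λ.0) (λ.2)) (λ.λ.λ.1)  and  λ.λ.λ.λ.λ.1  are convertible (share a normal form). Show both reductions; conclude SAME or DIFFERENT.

Term A:
  start: (λ.λ.(λ.0) (λ.2)) (λ.λ.λ.1)
  step 1: λ.(λ.0) (λ.λ.λ.λ.1)
  step 2: λ.λ.λ.λ.λ.1

Term B:
  start: λ.λ.λ.λ.λ.1

Answer: SAME — A ⇓ λ.λ.λ.λ.λ.1, B ⇓ λ.λ.λ.λ.λ.1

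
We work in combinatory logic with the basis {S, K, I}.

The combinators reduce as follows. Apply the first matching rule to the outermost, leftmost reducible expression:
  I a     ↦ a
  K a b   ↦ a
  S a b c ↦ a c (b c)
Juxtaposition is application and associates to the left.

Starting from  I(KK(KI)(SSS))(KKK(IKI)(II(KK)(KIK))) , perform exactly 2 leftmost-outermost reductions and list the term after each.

  start: I(KK(KI)(SSS))(KKK(IKI)(II(KK)(KIK)))
  [1] KK(KI)(SSS)(KKK(IKI)(II(KK)(KIK)))
  [2] K(SSS)(KKK(IKI)(II(KK)(KIK)))

Answer: after 2 steps: K(SSS)(KKK(IKI)(II(KK)(KIK)))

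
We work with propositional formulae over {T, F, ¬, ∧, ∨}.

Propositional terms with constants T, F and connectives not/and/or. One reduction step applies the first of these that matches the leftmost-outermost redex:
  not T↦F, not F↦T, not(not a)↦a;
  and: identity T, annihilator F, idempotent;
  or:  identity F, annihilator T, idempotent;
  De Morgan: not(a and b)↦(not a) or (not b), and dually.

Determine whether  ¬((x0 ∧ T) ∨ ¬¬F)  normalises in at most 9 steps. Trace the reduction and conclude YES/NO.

Answer: YES — reaches normal form ¬x0 in 7 ≤ 9 steps

Working:
  start: ¬((x0 ∧ T) ∨ ¬¬F)
  step 1: ¬(x0 ∧ T) ∧ ¬¬¬F
  step 2: (¬x0 ∨ ¬T) ∧ ¬¬¬F
  step 3: (¬x0 ∨ F) ∧ ¬¬¬F
  step 4: ¬x0 ∧ ¬¬¬F
  step 5: ¬x0 ∧ ¬F
  step 6: ¬x0 ∧ T
  step 7: ¬x0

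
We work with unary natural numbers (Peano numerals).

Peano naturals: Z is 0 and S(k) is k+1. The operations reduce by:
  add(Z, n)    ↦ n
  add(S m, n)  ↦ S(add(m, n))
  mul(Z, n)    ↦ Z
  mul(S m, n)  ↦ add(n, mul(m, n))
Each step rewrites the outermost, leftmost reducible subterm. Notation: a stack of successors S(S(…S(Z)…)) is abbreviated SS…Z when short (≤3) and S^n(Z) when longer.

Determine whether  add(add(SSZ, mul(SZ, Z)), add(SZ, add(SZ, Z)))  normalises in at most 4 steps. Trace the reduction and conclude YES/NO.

Answer: NO — after 4 steps the term is S(S(add(add(Z, mul(SZ, Z)), add(SZ, add(SZ, Z))))), not yet normal

Reduction:
  start: add(add(SSZ, mul(SZ, Z)), add(SZ, add(SZ, Z)))
  step 1: add(S(add(SZ, mul(SZ, Z))), add(SZ, add(SZ, Z)))
  step 2: S(add(add(SZ, mul(SZ, Z)), add(SZ, add(SZ, Z))))
  step 3: S(add(S(add(Z, mul(SZ, Z))), add(SZ, add(SZ, Z))))
  step 4: S(S(add(add(Z, mul(SZ, Z)), add(SZ, add(SZ, Z)))))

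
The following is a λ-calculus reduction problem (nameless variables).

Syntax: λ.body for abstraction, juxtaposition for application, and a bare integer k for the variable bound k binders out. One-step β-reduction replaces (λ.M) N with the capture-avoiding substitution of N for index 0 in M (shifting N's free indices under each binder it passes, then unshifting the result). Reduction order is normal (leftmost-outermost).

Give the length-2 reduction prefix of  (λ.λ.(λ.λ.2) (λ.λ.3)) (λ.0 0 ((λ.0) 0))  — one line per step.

Answer: after 2 steps: λ.λ.1

Working:
  start: (λ.λ.(λ.λ.2) (λ.λ.3)) (λ.0 0 ((λ.0) 0))
  step 1: λ.(λ.λ.2) (λ.λ.λ.0 0 ((λ.0) 0))
  step 2: λ.λ.1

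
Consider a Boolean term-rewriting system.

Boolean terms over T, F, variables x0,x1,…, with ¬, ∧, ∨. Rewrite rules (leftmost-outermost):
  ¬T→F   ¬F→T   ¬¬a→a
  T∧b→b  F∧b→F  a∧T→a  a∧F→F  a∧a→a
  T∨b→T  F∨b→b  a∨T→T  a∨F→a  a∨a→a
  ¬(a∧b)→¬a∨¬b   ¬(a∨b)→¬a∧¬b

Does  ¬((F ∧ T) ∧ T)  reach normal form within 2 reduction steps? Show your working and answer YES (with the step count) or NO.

  start: ¬((F ∧ T) ∧ T)
  [1] ¬(F ∧ T) ∨ ¬T
  [2] (¬F ∨ ¬T) ∨ ¬T

Answer: NO — after 2 steps the term is (¬F ∨ ¬T) ∨ ¬T, not yet normal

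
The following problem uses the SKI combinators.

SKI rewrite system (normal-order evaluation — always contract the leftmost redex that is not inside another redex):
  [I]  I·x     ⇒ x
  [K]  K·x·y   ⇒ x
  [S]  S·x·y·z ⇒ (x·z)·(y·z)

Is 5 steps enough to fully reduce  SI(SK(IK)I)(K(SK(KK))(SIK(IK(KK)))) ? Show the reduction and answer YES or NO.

  start: SI(SK(IK)I)(K(SK(KK))(SIK(IK(KK))))
  [1] I(K(SK(KK))(SIK(IK(KK))))(SK(IK)I(K(SK(KK))(SIK(IK(KK)))))
  [2] K(SK(KK))(SIK(IK(KK)))(SK(IK)I(K(SK(KK))(SIK(IK(KK)))))
  [3] SK(KK)(SK(IK)I(K(SK(KK))(SIK(IK(KK)))))
  [4] K(SK(IK)I(K(SK(KK))(SIK(IK(KK)))))(KK(SK(IK)I(K(SK(KK))(SIK(IK(KK))))))
  [5] SK(IK)I(K(SK(KK))(SIK(IK(KK))))

Answer: NO — after 5 steps the term is SK(IK)I(K(SK(KK))(SIK(IK(KK)))), not yet normal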